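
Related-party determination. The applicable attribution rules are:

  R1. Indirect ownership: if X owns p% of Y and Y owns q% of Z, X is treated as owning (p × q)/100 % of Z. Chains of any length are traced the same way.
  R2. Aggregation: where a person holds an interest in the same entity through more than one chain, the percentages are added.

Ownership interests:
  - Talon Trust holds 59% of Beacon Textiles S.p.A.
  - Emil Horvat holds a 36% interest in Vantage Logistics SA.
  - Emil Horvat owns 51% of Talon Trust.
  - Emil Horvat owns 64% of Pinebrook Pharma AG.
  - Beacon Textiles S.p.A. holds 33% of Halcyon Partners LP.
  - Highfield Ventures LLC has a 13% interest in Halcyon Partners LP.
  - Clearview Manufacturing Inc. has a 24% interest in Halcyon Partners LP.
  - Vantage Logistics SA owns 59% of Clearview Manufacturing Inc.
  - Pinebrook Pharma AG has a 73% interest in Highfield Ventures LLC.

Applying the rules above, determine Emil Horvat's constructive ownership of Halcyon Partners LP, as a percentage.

Chain via Vantage Logistics SA → Clearview Manufacturing Inc. (R1): 36% × 59% × 24% = 5.0976% of Halcyon Partners LP.
Chain via Talon Trust → Beacon Textiles S.p.A. (R1): 51% × 59% × 33% = 9.9297% of Halcyon Partners LP.
Chain via Pinebrook Pharma AG → Highfield Ventures LLC (R1): 64% × 73% × 13% = 6.0736% of Halcyon Partners LP.
Aggregating (R2): 5.0976% + 9.9297% + 6.0736% = 21.1009%.

21.1009%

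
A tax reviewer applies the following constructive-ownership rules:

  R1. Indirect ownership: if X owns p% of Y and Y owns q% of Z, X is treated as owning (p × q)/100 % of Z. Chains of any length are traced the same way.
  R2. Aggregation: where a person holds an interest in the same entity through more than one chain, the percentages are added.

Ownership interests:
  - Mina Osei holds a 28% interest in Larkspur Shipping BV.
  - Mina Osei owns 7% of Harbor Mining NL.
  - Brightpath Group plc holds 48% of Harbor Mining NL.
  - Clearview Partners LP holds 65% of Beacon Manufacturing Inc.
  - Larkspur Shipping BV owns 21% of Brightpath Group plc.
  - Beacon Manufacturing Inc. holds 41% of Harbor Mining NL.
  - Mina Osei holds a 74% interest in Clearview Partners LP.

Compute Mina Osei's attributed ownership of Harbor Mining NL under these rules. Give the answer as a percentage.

29.5434%

Chain via Clearview Partners LP → Beacon Manufacturing Inc. (R1): 74% × 65% × 41% = 19.721% of Harbor Mining NL.
Chain via Larkspur Shipping BV → Brightpath Group plc (R1): 28% × 21% × 48% = 2.8224% of Harbor Mining NL.
Direct interest in Harbor Mining NL: 7%.
Aggregating (R2): 19.721% + 2.8224% + 7% = 29.5434%.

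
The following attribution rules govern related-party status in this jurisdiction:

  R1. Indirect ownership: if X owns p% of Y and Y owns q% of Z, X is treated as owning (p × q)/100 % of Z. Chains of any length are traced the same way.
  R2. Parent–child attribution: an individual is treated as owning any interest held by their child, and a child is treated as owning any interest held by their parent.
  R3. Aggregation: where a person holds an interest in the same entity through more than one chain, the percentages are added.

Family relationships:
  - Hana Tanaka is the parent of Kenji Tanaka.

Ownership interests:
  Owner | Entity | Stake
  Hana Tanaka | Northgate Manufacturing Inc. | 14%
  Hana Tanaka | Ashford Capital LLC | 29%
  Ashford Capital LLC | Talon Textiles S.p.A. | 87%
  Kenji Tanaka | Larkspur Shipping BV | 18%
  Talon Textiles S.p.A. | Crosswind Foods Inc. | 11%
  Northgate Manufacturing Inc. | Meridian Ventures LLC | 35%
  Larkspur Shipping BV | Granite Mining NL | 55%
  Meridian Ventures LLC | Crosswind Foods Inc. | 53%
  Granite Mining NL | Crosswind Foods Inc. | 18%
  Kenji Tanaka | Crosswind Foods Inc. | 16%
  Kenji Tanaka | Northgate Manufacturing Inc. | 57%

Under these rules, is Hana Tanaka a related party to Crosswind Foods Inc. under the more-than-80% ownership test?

No

By parent–child attribution (R2), Hana Tanaka is treated as also owning Kenji Tanaka's interest in Northgate Manufacturing Inc, giving 14% + 57% = 71%.
By parent–child attribution (R2), Hana Tanaka is treated as owning Kenji Tanaka's 18% interest in Larkspur Shipping BV.
By parent–child attribution (R2), Hana Tanaka is treated as owning Kenji Tanaka's 16% interest in Crosswind Foods Inc.
Chain via Northgate Manufacturing Inc. → Meridian Ventures LLC (R1): 71% × 35% × 53% = 13.1705% of Crosswind Foods Inc.
Chain via Ashford Capital LLC → Talon Textiles S.p.A. (R1): 29% × 87% × 11% = 2.7753% of Crosswind Foods Inc.
Chain via Larkspur Shipping BV → Granite Mining NL (R1): 18% × 55% × 18% = 1.782% of Crosswind Foods Inc.
Direct interest in Crosswind Foods Inc: 16%.
Aggregating (R3): 13.1705% + 2.7753% + 1.782% + 16% = 33.7278%.
33.7278% does not exceed the 80% threshold, so Hana is not a related party to Crosswind Foods Inc.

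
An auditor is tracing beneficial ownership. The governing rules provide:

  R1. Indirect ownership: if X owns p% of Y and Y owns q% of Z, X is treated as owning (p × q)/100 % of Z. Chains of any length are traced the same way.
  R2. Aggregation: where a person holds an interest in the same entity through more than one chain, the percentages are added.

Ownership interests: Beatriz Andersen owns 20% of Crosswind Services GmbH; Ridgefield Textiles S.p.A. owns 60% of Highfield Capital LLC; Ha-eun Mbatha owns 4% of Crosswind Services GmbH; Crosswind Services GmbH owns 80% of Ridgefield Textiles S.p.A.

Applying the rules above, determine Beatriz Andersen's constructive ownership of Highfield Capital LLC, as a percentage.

9.6%

Chain via Crosswind Services GmbH → Ridgefield Textiles S.p.A. (R1): 20% × 80% × 60% = 9.6% of Highfield Capital LLC.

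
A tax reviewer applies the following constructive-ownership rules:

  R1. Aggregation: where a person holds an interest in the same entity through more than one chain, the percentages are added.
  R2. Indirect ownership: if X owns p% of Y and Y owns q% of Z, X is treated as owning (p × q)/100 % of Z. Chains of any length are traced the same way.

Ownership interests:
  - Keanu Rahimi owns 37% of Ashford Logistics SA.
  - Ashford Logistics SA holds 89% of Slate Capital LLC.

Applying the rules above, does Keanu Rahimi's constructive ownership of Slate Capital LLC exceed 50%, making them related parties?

Chain via Ashford Logistics SA (R2): 37% × 89% = 32.93% of Slate Capital LLC.
32.93% does not exceed the 50% threshold, so Keanu is not a related party to Slate Capital LLC.

No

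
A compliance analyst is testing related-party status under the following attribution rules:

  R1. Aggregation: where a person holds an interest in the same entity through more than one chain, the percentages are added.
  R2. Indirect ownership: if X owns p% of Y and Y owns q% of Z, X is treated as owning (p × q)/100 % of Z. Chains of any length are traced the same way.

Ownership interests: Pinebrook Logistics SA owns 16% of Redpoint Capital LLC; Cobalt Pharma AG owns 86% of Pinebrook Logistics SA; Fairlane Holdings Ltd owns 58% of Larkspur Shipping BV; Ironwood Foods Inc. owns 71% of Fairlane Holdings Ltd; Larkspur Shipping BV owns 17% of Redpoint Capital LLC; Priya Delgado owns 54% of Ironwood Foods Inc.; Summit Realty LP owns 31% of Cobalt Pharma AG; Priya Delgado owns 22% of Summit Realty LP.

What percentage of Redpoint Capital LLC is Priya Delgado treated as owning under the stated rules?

Chain via Ironwood Foods Inc. → Fairlane Holdings Ltd → Larkspur Shipping BV (R2): 54% × 71% × 58% × 17% = 3.780324% of Redpoint Capital LLC.
Chain via Summit Realty LP → Cobalt Pharma AG → Pinebrook Logistics SA (R2): 22% × 31% × 86% × 16% = 0.938432% of Redpoint Capital LLC.
Aggregating (R1): 3.780324% + 0.938432% = 4.718756%.

4.718756%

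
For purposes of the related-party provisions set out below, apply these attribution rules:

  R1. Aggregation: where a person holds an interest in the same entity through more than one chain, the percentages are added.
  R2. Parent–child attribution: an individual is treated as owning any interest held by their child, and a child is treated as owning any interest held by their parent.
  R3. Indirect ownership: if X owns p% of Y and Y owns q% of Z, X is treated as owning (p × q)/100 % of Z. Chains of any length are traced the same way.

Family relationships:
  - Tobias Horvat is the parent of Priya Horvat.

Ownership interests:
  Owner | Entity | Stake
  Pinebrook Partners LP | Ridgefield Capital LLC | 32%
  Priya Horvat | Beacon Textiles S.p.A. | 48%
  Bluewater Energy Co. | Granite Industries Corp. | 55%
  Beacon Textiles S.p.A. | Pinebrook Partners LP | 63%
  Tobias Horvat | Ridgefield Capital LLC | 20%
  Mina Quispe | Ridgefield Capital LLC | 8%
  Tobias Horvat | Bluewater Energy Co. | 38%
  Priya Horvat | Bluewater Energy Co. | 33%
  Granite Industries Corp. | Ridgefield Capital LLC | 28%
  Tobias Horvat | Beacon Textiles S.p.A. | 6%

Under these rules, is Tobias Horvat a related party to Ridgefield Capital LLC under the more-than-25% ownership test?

Yes

By parent–child attribution (R2), Tobias Horvat is treated as also owning Priya Horvat's interest in Beacon Textiles S.p.A, giving 6% + 48% = 54%.
By parent–child attribution (R2), Tobias Horvat is treated as also owning Priya Horvat's interest in Bluewater Energy Co, giving 38% + 33% = 71%.
Chain via Beacon Textiles S.p.A. → Pinebrook Partners LP (R3): 54% × 63% × 32% = 10.8864% of Ridgefield Capital LLC.
Chain via Bluewater Energy Co. → Granite Industries Corp. (R3): 71% × 55% × 28% = 10.934% of Ridgefield Capital LLC.
Direct interest in Ridgefield Capital LLC: 20%.
Aggregating (R1): 10.8864% + 10.934% + 20% = 41.8204%.
41.8204% exceeds the 25% threshold, so Tobias is a related party to Ridgefield Capital LLC.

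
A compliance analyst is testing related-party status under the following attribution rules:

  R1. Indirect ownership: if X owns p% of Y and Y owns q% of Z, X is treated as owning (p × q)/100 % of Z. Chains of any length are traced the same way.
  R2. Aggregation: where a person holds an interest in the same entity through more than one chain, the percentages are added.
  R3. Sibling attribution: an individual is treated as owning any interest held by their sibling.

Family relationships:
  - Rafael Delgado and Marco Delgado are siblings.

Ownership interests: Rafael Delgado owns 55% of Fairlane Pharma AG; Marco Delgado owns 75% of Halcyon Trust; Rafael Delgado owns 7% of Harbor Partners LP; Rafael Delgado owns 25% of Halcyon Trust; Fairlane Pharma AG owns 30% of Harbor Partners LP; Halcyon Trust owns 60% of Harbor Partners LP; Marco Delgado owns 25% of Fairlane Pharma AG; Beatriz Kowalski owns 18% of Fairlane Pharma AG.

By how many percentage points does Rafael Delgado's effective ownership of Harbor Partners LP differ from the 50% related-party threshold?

By sibling attribution (R3), Rafael Delgado is treated as also owning Marco Delgado's interest in Fairlane Pharma AG, giving 55% + 25% = 80%.
By sibling attribution (R3), Rafael Delgado is treated as also owning Marco Delgado's interest in Halcyon Trust, giving 25% + 75% = 100%.
Chain via Fairlane Pharma AG (R1): 80% × 30% = 24% of Harbor Partners LP.
Chain via Halcyon Trust (R1): 100% × 60% = 60% of Harbor Partners LP.
Direct interest in Harbor Partners LP: 7%.
Aggregating (R2): 24% + 60% + 7% = 91%.
91% exceeds the 50% threshold by 41 percentage points.

41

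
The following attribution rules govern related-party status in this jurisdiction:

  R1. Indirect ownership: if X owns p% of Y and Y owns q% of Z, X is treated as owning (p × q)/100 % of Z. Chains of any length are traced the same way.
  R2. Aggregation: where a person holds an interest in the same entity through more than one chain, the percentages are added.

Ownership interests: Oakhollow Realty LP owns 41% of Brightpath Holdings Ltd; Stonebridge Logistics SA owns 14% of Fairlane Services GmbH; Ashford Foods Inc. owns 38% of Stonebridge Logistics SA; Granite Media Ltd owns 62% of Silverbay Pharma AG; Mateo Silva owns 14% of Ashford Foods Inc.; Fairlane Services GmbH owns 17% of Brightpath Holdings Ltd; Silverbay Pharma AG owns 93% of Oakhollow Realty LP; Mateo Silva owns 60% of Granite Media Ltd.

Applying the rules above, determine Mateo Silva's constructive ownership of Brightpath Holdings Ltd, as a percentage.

Chain via Ashford Foods Inc. → Stonebridge Logistics SA → Fairlane Services GmbH (R1): 14% × 38% × 14% × 17% = 0.126616% of Brightpath Holdings Ltd.
Chain via Granite Media Ltd → Silverbay Pharma AG → Oakhollow Realty LP (R1): 60% × 62% × 93% × 41% = 14.18436% of Brightpath Holdings Ltd.
Aggregating (R2): 0.126616% + 14.18436% = 14.310976%.

14.310976%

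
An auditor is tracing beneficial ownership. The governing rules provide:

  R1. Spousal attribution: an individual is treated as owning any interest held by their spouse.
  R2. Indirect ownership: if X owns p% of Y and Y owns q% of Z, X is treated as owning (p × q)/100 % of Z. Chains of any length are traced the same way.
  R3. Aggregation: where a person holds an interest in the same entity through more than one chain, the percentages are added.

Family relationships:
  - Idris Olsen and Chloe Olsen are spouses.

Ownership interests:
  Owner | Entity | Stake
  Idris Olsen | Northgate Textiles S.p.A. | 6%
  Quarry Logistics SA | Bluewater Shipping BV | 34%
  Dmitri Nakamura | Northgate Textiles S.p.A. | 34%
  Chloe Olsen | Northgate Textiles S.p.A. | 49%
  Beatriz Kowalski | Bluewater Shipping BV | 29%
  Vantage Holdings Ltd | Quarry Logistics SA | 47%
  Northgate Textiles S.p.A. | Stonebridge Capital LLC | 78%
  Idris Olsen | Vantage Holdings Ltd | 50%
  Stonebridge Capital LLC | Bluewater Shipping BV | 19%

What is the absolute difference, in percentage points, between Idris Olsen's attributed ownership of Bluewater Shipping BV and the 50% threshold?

33.859

By spousal attribution (R1), Idris Olsen is treated as also owning Chloe Olsen's interest in Northgate Textiles S.p.A, giving 6% + 49% = 55%.
Chain via Vantage Holdings Ltd → Quarry Logistics SA (R2): 50% × 47% × 34% = 7.99% of Bluewater Shipping BV.
Chain via Northgate Textiles S.p.A. → Stonebridge Capital LLC (R2): 55% × 78% × 19% = 8.151% of Bluewater Shipping BV.
Aggregating (R3): 7.99% + 8.151% = 16.141%.
16.141% falls short of the 50% threshold by 33.859 percentage points.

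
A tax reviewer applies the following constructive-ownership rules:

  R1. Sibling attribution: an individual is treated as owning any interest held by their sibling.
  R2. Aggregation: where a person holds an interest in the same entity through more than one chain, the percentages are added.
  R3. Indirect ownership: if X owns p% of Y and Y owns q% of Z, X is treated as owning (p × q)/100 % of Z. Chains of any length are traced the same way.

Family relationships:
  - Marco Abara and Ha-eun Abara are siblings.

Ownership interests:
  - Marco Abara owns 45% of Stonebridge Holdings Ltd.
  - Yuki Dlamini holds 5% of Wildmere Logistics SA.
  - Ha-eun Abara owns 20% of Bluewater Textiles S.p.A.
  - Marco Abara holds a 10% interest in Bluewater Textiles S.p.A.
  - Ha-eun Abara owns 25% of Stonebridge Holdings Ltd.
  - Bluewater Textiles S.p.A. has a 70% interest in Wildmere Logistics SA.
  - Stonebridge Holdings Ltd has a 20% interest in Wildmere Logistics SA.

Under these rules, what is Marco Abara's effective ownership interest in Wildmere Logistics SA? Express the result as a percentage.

35%

By sibling attribution (R1), Marco Abara is treated as also owning Ha-eun Abara's interest in Stonebridge Holdings Ltd, giving 45% + 25% = 70%.
By sibling attribution (R1), Marco Abara is treated as also owning Ha-eun Abara's interest in Bluewater Textiles S.p.A, giving 10% + 20% = 30%.
Chain via Stonebridge Holdings Ltd (R3): 70% × 20% = 14% of Wildmere Logistics SA.
Chain via Bluewater Textiles S.p.A. (R3): 30% × 70% = 21% of Wildmere Logistics SA.
Aggregating (R2): 14% + 21% = 35%.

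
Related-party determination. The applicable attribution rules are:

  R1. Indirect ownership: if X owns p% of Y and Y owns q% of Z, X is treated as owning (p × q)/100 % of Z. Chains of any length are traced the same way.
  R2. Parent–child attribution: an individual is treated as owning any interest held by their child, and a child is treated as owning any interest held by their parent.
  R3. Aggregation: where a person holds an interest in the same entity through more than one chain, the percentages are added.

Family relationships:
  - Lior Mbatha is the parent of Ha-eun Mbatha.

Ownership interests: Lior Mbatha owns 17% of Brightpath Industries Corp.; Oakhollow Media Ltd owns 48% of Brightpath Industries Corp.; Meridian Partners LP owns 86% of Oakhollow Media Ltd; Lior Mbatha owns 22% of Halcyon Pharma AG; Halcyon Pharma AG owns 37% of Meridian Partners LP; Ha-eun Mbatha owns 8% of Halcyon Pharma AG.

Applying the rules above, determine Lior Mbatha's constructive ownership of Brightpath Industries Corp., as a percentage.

21.58208%

By parent–child attribution (R2), Lior Mbatha is treated as also owning Ha-eun Mbatha's interest in Halcyon Pharma AG, giving 22% + 8% = 30%.
Chain via Halcyon Pharma AG → Meridian Partners LP → Oakhollow Media Ltd (R1): 30% × 37% × 86% × 48% = 4.58208% of Brightpath Industries Corp.
Direct interest in Brightpath Industries Corp: 17%.
Aggregating (R3): 4.58208% + 17% = 21.58208%.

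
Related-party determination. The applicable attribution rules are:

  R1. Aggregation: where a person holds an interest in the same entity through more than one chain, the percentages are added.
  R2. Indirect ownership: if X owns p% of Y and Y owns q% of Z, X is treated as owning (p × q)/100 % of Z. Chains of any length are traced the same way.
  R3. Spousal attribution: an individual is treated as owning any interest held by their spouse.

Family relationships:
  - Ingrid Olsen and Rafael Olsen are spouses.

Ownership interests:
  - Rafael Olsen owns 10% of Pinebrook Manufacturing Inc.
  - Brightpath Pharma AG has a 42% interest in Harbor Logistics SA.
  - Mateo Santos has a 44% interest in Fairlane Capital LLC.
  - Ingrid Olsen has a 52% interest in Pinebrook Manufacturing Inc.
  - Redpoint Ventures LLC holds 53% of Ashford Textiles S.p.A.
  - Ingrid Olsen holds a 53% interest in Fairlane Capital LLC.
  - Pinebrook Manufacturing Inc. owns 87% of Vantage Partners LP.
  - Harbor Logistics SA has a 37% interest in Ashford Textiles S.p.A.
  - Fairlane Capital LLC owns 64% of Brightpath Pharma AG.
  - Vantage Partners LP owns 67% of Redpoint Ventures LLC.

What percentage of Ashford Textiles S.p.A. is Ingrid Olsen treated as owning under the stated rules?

By spousal attribution (R3), Ingrid Olsen is treated as also owning Rafael Olsen's interest in Pinebrook Manufacturing Inc, giving 52% + 10% = 62%.
Chain via Pinebrook Manufacturing Inc. → Vantage Partners LP → Redpoint Ventures LLC (R2): 62% × 87% × 67% × 53% = 19.154094% of Ashford Textiles S.p.A.
Chain via Fairlane Capital LLC → Brightpath Pharma AG → Harbor Logistics SA (R2): 53% × 64% × 42% × 37% = 5.271168% of Ashford Textiles S.p.A.
Aggregating (R1): 19.154094% + 5.271168% = 24.425262%.

24.425262%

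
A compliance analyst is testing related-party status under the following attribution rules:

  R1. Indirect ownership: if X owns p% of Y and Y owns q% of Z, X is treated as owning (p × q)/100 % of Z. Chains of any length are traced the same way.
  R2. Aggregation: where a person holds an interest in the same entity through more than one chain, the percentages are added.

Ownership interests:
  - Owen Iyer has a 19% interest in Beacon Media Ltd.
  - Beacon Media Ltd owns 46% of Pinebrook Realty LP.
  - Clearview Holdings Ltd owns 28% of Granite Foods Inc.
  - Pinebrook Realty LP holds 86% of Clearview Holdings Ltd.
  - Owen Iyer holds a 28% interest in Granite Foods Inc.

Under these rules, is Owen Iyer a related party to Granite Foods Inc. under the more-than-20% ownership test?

Chain via Beacon Media Ltd → Pinebrook Realty LP → Clearview Holdings Ltd (R1): 19% × 46% × 86% × 28% = 2.104592% of Granite Foods Inc.
Direct interest in Granite Foods Inc: 28%.
Aggregating (R2): 2.104592% + 28% = 30.104592%.
30.104592% exceeds the 20% threshold, so Owen is a related party to Granite Foods Inc.

Yes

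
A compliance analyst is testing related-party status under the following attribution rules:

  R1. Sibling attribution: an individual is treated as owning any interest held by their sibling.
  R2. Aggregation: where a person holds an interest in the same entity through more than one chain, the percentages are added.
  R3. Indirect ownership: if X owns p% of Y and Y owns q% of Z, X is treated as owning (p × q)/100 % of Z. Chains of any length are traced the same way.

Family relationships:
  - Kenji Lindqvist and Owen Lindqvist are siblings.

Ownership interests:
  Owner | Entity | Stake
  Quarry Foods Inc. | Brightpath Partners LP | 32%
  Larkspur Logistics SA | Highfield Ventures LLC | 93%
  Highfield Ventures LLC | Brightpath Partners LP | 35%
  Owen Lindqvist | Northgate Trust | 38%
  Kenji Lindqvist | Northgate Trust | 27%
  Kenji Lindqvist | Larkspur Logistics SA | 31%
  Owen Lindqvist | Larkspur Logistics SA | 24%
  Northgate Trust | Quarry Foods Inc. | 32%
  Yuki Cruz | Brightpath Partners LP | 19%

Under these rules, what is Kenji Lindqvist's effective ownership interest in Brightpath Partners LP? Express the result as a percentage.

24.5585%

By sibling attribution (R1), Kenji Lindqvist is treated as also owning Owen Lindqvist's interest in Larkspur Logistics SA, giving 31% + 24% = 55%.
By sibling attribution (R1), Kenji Lindqvist is treated as also owning Owen Lindqvist's interest in Northgate Trust, giving 27% + 38% = 65%.
Chain via Larkspur Logistics SA → Highfield Ventures LLC (R3): 55% × 93% × 35% = 17.9025% of Brightpath Partners LP.
Chain via Northgate Trust → Quarry Foods Inc. (R3): 65% × 32% × 32% = 6.656% of Brightpath Partners LP.
Aggregating (R2): 17.9025% + 6.656% = 24.5585%.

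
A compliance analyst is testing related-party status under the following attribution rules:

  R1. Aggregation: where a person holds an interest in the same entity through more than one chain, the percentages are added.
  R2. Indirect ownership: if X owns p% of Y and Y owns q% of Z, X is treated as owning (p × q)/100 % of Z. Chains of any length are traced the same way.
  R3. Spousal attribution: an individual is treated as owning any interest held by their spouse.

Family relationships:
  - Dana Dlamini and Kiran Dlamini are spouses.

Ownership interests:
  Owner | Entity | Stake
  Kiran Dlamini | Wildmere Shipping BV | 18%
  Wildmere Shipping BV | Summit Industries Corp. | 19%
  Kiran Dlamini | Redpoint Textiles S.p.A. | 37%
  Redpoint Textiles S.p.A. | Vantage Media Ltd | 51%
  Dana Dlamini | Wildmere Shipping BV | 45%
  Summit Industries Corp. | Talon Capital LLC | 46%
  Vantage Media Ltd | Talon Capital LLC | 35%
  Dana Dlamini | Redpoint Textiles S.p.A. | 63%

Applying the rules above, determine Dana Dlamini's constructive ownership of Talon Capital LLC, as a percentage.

By spousal attribution (R3), Dana Dlamini is treated as also owning Kiran Dlamini's interest in Wildmere Shipping BV, giving 45% + 18% = 63%.
By spousal attribution (R3), Dana Dlamini is treated as also owning Kiran Dlamini's interest in Redpoint Textiles S.p.A, giving 63% + 37% = 100%.
Chain via Wildmere Shipping BV → Summit Industries Corp. (R2): 63% × 19% × 46% = 5.5062% of Talon Capital LLC.
Chain via Redpoint Textiles S.p.A. → Vantage Media Ltd (R2): 100% × 51% × 35% = 17.85% of Talon Capital LLC.
Aggregating (R1): 5.5062% + 17.85% = 23.3562%.

23.3562%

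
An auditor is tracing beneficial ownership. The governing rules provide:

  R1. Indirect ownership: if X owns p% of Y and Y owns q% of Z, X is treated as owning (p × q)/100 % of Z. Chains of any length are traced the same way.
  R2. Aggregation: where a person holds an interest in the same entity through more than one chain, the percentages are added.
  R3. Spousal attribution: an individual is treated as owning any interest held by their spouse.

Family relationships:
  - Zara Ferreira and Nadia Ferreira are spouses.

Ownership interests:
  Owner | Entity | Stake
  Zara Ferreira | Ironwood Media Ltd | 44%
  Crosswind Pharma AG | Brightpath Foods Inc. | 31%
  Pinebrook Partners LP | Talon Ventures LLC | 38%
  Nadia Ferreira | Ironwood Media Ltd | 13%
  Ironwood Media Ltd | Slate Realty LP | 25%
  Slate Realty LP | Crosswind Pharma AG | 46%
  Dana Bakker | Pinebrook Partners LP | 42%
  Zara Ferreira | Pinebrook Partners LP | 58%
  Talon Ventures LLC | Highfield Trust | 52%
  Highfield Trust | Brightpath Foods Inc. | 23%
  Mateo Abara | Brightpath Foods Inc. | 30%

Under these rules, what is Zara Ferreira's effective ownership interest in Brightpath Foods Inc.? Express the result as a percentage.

4.668034%

By spousal attribution (R3), Zara Ferreira is treated as also owning Nadia Ferreira's interest in Ironwood Media Ltd, giving 44% + 13% = 57%.
Chain via Pinebrook Partners LP → Talon Ventures LLC → Highfield Trust (R1): 58% × 38% × 52% × 23% = 2.635984% of Brightpath Foods Inc.
Chain via Ironwood Media Ltd → Slate Realty LP → Crosswind Pharma AG (R1): 57% × 25% × 46% × 31% = 2.03205% of Brightpath Foods Inc.
Aggregating (R2): 2.635984% + 2.03205% = 4.668034%.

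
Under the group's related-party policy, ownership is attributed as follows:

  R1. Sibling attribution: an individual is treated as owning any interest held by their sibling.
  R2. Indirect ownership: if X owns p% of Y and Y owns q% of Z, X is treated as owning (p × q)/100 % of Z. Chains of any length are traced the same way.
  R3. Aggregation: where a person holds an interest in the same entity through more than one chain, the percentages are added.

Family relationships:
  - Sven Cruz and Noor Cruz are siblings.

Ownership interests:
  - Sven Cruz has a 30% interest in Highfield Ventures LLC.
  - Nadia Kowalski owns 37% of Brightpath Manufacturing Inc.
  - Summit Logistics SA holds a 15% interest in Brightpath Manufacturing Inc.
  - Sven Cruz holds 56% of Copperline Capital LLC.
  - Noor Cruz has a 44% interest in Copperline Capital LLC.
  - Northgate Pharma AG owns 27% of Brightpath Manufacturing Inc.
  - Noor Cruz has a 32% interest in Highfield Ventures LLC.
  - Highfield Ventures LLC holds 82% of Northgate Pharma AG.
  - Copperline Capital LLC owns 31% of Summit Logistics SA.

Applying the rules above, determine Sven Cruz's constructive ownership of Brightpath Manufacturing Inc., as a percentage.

18.3768%

By sibling attribution (R1), Sven Cruz is treated as also owning Noor Cruz's interest in Copperline Capital LLC, giving 56% + 44% = 100%.
By sibling attribution (R1), Sven Cruz is treated as also owning Noor Cruz's interest in Highfield Ventures LLC, giving 30% + 32% = 62%.
Chain via Copperline Capital LLC → Summit Logistics SA (R2): 100% × 31% × 15% = 4.65% of Brightpath Manufacturing Inc.
Chain via Highfield Ventures LLC → Northgate Pharma AG (R2): 62% × 82% × 27% = 13.7268% of Brightpath Manufacturing Inc.
Aggregating (R3): 4.65% + 13.7268% = 18.3768%.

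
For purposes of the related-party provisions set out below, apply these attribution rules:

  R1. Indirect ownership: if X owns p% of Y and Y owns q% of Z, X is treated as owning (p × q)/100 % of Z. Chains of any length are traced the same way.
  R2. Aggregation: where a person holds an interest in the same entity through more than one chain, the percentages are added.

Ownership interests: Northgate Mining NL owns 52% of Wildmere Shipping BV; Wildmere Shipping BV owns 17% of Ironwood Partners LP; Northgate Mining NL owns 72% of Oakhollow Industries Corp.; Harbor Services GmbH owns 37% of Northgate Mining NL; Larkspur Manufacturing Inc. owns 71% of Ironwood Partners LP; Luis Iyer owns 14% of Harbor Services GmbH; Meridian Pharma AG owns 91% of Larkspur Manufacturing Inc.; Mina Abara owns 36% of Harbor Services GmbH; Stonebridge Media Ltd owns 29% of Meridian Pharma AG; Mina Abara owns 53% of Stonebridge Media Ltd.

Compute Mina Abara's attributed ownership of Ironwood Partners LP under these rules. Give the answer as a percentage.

11.108045%

Chain via Stonebridge Media Ltd → Meridian Pharma AG → Larkspur Manufacturing Inc. (R1): 53% × 29% × 91% × 71% = 9.930557% of Ironwood Partners LP.
Chain via Harbor Services GmbH → Northgate Mining NL → Wildmere Shipping BV (R1): 36% × 37% × 52% × 17% = 1.177488% of Ironwood Partners LP.
Aggregating (R2): 9.930557% + 1.177488% = 11.108045%.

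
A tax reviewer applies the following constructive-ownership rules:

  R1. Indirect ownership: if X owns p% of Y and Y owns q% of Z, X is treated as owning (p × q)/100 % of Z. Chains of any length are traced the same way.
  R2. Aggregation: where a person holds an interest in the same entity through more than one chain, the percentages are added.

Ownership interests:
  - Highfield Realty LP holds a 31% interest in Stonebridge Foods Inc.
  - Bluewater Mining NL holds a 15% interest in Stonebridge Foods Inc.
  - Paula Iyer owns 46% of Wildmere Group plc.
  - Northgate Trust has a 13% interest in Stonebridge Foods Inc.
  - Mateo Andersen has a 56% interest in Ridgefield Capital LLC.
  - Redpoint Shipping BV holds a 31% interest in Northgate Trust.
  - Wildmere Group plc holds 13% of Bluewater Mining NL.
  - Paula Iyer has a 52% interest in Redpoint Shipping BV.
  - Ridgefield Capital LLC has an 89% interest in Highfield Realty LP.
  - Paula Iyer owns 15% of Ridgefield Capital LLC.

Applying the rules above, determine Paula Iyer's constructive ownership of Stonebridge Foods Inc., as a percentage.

Chain via Redpoint Shipping BV → Northgate Trust (R1): 52% × 31% × 13% = 2.0956% of Stonebridge Foods Inc.
Chain via Ridgefield Capital LLC → Highfield Realty LP (R1): 15% × 89% × 31% = 4.1385% of Stonebridge Foods Inc.
Chain via Wildmere Group plc → Bluewater Mining NL (R1): 46% × 13% × 15% = 0.897% of Stonebridge Foods Inc.
Aggregating (R2): 2.0956% + 4.1385% + 0.897% = 7.1311%.

7.1311%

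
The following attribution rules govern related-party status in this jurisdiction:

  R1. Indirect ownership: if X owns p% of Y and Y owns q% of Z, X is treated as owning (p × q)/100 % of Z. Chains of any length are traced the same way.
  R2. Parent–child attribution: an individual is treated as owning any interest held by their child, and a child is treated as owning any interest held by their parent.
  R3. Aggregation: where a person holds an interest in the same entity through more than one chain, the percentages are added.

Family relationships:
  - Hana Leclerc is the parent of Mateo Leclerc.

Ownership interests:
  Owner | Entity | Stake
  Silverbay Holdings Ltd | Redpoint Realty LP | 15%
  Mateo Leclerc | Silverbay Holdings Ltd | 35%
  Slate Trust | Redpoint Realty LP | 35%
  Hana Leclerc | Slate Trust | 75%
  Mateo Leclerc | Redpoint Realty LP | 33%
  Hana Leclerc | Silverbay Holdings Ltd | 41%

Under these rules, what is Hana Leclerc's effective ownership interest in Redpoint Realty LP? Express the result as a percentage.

70.65%

By parent–child attribution (R2), Hana Leclerc is treated as also owning Mateo Leclerc's interest in Silverbay Holdings Ltd, giving 41% + 35% = 76%.
By parent–child attribution (R2), Hana Leclerc is treated as owning Mateo Leclerc's 33% interest in Redpoint Realty LP.
Chain via Slate Trust (R1): 75% × 35% = 26.25% of Redpoint Realty LP.
Chain via Silverbay Holdings Ltd (R1): 76% × 15% = 11.4% of Redpoint Realty LP.
Direct interest in Redpoint Realty LP: 33%.
Aggregating (R3): 26.25% + 11.4% + 33% = 70.65%.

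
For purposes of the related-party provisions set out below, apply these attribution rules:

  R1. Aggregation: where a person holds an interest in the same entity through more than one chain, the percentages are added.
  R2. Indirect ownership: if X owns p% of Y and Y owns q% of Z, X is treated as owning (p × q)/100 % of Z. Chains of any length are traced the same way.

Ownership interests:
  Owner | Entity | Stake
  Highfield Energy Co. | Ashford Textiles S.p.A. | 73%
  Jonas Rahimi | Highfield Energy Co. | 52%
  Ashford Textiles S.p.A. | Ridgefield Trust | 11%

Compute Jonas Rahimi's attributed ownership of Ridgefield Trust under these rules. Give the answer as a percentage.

Chain via Highfield Energy Co. → Ashford Textiles S.p.A. (R2): 52% × 73% × 11% = 4.1756% of Ridgefield Trust.

4.1756%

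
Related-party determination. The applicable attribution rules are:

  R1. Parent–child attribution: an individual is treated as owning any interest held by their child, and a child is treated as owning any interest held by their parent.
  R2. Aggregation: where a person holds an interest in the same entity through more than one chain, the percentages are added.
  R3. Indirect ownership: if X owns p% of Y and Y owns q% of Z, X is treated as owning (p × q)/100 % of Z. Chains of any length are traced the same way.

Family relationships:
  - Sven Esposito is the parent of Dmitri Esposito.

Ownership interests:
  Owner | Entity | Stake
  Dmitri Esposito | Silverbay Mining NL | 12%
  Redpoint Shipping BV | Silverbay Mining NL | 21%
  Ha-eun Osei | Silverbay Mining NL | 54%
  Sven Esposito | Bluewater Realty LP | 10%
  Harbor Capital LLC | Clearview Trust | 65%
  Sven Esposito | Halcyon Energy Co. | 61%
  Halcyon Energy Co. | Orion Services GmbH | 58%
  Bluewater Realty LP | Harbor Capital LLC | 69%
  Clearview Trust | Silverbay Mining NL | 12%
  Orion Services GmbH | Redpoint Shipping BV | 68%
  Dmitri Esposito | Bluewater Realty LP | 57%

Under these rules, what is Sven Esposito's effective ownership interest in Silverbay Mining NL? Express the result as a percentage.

By parent–child attribution (R1), Sven Esposito is treated as also owning Dmitri Esposito's interest in Bluewater Realty LP, giving 10% + 57% = 67%.
By parent–child attribution (R1), Sven Esposito is treated as owning Dmitri Esposito's 12% interest in Silverbay Mining NL.
Chain via Bluewater Realty LP → Harbor Capital LLC → Clearview Trust (R3): 67% × 69% × 65% × 12% = 3.60594% of Silverbay Mining NL.
Chain via Halcyon Energy Co. → Orion Services GmbH → Redpoint Shipping BV (R3): 61% × 58% × 68% × 21% = 5.052264% of Silverbay Mining NL.
Direct interest in Silverbay Mining NL: 12%.
Aggregating (R2): 3.60594% + 5.052264% + 12% = 20.658204%.

20.658204%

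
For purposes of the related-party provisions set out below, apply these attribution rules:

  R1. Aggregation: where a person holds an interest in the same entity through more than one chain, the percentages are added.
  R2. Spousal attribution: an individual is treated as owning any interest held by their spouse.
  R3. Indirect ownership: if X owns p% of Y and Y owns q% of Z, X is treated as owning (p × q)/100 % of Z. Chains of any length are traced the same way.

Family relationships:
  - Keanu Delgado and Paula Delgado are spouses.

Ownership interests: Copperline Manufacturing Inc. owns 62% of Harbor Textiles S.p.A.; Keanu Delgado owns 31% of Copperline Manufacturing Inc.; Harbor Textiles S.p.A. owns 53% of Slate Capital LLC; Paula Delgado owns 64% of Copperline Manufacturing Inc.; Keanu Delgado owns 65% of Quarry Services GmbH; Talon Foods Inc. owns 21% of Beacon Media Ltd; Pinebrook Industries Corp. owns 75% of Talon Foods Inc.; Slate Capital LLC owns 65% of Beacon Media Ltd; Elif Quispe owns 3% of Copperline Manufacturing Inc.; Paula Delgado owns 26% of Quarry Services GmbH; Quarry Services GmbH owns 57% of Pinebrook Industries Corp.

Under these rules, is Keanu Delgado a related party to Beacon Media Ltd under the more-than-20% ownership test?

Yes

By spousal attribution (R2), Keanu Delgado is treated as also owning Paula Delgado's interest in Quarry Services GmbH, giving 65% + 26% = 91%.
By spousal attribution (R2), Keanu Delgado is treated as also owning Paula Delgado's interest in Copperline Manufacturing Inc, giving 31% + 64% = 95%.
Chain via Quarry Services GmbH → Pinebrook Industries Corp. → Talon Foods Inc. (R3): 91% × 57% × 75% × 21% = 8.169525% of Beacon Media Ltd.
Chain via Copperline Manufacturing Inc. → Harbor Textiles S.p.A. → Slate Capital LLC (R3): 95% × 62% × 53% × 65% = 20.29105% of Beacon Media Ltd.
Aggregating (R1): 8.169525% + 20.29105% = 28.460575%.
28.460575% exceeds the 20% threshold, so Keanu is a related party to Beacon Media Ltd.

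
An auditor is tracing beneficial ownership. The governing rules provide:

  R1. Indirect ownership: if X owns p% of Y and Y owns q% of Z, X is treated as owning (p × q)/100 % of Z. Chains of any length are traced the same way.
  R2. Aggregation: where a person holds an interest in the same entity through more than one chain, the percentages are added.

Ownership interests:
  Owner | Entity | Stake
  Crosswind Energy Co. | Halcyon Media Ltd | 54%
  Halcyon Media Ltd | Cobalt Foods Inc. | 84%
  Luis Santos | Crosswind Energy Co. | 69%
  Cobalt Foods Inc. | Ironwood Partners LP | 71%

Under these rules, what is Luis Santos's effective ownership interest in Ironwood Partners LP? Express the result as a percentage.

Chain via Crosswind Energy Co. → Halcyon Media Ltd → Cobalt Foods Inc. (R1): 69% × 54% × 84% × 71% = 22.221864% of Ironwood Partners LP.

22.221864%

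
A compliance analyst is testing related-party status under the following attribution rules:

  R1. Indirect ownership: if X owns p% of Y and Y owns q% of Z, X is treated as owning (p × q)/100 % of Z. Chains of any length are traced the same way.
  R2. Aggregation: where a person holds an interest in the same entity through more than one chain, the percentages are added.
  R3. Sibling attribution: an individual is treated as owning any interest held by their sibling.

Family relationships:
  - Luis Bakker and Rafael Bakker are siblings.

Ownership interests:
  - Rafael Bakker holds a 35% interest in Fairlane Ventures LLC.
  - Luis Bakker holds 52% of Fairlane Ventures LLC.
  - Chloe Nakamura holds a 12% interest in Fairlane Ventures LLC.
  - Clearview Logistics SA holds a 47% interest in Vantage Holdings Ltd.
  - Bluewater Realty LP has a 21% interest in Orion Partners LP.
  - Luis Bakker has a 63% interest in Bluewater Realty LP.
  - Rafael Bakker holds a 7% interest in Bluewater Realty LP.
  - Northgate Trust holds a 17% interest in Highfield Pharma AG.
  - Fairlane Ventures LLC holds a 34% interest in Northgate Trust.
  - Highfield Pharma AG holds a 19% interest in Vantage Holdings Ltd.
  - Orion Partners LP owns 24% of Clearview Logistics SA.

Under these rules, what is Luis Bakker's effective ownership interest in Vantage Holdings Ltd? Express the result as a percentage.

By sibling attribution (R3), Luis Bakker is treated as also owning Rafael Bakker's interest in Bluewater Realty LP, giving 63% + 7% = 70%.
By sibling attribution (R3), Luis Bakker is treated as also owning Rafael Bakker's interest in Fairlane Ventures LLC, giving 52% + 35% = 87%.
Chain via Bluewater Realty LP → Orion Partners LP → Clearview Logistics SA (R1): 70% × 21% × 24% × 47% = 1.65816% of Vantage Holdings Ltd.
Chain via Fairlane Ventures LLC → Northgate Trust → Highfield Pharma AG (R1): 87% × 34% × 17% × 19% = 0.955434% of Vantage Holdings Ltd.
Aggregating (R2): 1.65816% + 0.955434% = 2.613594%.

2.613594%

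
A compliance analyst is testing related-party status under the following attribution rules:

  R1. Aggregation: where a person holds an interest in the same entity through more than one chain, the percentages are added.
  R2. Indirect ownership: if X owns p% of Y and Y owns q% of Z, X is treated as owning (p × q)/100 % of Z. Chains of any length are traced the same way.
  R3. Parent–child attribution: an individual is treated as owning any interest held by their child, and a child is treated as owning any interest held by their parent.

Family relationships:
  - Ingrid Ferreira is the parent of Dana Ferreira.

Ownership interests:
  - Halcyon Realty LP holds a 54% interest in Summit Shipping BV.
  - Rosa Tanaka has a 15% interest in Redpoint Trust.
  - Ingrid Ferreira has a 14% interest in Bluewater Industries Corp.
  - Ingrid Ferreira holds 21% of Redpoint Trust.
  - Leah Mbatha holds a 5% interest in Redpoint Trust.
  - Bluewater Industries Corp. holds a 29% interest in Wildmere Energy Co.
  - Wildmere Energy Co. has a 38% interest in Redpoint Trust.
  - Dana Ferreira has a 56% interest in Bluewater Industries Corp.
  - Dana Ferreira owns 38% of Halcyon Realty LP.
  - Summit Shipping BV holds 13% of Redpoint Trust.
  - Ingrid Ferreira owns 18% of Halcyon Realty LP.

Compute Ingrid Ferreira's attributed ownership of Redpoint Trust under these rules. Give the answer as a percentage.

32.6452%

By parent–child attribution (R3), Ingrid Ferreira is treated as also owning Dana Ferreira's interest in Halcyon Realty LP, giving 18% + 38% = 56%.
By parent–child attribution (R3), Ingrid Ferreira is treated as also owning Dana Ferreira's interest in Bluewater Industries Corp, giving 14% + 56% = 70%.
Chain via Halcyon Realty LP → Summit Shipping BV (R2): 56% × 54% × 13% = 3.9312% of Redpoint Trust.
Chain via Bluewater Industries Corp. → Wildmere Energy Co. (R2): 70% × 29% × 38% = 7.714% of Redpoint Trust.
Direct interest in Redpoint Trust: 21%.
Aggregating (R1): 3.9312% + 7.714% + 21% = 32.6452%.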